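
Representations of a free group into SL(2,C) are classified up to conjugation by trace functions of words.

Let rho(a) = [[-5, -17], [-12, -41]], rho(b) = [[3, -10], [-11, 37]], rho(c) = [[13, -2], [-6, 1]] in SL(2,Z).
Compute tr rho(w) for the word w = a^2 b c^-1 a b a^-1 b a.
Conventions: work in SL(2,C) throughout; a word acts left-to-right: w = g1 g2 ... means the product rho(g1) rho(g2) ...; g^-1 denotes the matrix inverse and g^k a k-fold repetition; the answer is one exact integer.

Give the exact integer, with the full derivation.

rho(a) = [[-5, -17], [-12, -41]]
... * rho(a) = [[-5, -17], [-12, -41]]  ->  [[229, 782], [552, 1885]]
... * rho(b) = [[3, -10], [-11, 37]]  ->  [[-7915, 26644], [-19079, 64225]]
... * rho(c^-1) = [[1, 2], [6, 13]]  ->  [[151949, 330542], [366271, 796767]]
... * rho(a) = [[-5, -17], [-12, -41]]  ->  [[-4726249, -16135355], [-11392559, -38894054]]
... * rho(b) = [[3, -10], [-11, 37]]  ->  [[163310158, -549745645], [393656917, -1325154408]]
... * rho(a^-1) = [[-41, 17], [12, -5]]  ->  [[-13292664218, 5525000911], [-32041786493, 13317939629]]
... * rho(b) = [[3, -10], [-11, 37]]  ->  [[-100653002675, 337351675887], [-242622695398, 813181631203]]
... * rho(a) = [[-5, -17], [-12, -41]]  ->  [[-3544955097269, -12120317665892], [-8545066097446, -29215861057557]]
tr = -3544955097269 + -29215861057557 = -32760816154826

-32760816154826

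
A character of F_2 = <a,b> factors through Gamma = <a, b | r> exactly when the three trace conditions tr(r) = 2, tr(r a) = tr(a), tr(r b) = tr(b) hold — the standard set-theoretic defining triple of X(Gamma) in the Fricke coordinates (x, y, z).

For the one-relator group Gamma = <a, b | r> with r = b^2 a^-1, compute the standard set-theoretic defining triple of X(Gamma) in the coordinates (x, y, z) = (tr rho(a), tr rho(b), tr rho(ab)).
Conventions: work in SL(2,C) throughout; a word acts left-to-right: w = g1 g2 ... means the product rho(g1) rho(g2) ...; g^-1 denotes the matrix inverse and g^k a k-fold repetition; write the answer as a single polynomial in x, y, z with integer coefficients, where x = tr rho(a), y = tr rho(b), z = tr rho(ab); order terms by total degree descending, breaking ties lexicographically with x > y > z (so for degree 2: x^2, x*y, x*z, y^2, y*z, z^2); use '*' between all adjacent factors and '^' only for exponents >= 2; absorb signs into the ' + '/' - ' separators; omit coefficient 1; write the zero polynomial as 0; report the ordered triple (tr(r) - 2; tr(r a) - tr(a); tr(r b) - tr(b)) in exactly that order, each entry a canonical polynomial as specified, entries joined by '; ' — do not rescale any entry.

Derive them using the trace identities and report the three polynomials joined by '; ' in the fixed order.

x*y^2 - y*z - x - 2; y^2 - x - 2; x*y^3 - y^2*z - 2*x*y - y + z

tr(b^2) = tr(b)*tr(b) - tr(1) = y^2 - 2
tr(b^2 a) = tr(b)*tr(a b) - tr(a) = y*z - x
tr(b^2 a^-1) = tr(b^2)*tr(a) - tr(b^2 a) = x*y^2 - y*z - x
tr(b^3) = tr(b)*tr(b^2) - tr(b)   [square of b] = y^3 - 3*y
tr(b^3 a) = tr(b)*tr(b a b) - tr(b a)   [square of b] = y^2*z - x*y - z
tr(b^2 a^-1 b) = tr(b^3)*tr(a) - tr(b^3 a)   [inverse elimination on a] = x*y^3 - y^2*z - 2*x*y + z
assemble the triple (tr(r) - 2; tr(r a) - x; tr(r b) - y)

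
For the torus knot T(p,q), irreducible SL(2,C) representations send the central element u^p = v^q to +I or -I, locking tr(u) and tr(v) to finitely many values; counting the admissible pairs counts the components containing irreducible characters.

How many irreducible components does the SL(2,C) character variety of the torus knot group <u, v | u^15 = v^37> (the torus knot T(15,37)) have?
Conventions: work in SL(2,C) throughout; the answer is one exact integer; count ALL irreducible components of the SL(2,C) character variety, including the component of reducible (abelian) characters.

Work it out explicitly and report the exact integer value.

For T(15,37): irreducibility forces the central element u^15 = v^37 to one of +I, -I.
So on each irreducible component the traces are pinned: tr(u) = 2*cos(pi*alpha/15) with 1 <= alpha <= 14, tr(v) = 2*cos(pi*beta/37) with 1 <= beta <= 36.
u^15 = (-1)^alpha I and v^37 = (-1)^beta I must agree, so alpha and beta have equal parity.
Enumerate parity-matched pairs: 7*18 odd-odd plus 7*18 even-even gives 252.
Total: 252 irreducible-character components + 1 reducible (abelian) component = 253.

253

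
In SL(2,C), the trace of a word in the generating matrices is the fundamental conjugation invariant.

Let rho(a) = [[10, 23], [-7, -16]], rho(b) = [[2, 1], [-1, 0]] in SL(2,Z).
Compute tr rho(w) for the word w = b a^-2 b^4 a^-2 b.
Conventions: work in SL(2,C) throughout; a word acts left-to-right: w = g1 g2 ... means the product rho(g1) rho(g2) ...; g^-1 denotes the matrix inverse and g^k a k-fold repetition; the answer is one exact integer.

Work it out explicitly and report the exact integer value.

rho(b) = [[2, 1], [-1, 0]]
... * rho(a^-1) = [[-16, -23], [7, 10]]  ->  [[-25, -36], [16, 23]]
... * rho(a^-1) = [[-16, -23], [7, 10]]  ->  [[148, 215], [-95, -138]]
... * rho(b) = [[2, 1], [-1, 0]]  ->  [[81, 148], [-52, -95]]
... * rho(b) = [[2, 1], [-1, 0]]  ->  [[14, 81], [-9, -52]]
... * rho(b) = [[2, 1], [-1, 0]]  ->  [[-53, 14], [34, -9]]
... * rho(b) = [[2, 1], [-1, 0]]  ->  [[-120, -53], [77, 34]]
... * rho(a^-1) = [[-16, -23], [7, 10]]  ->  [[1549, 2230], [-994, -1431]]
... * rho(a^-1) = [[-16, -23], [7, 10]]  ->  [[-9174, -13327], [5887, 8552]]
... * rho(b) = [[2, 1], [-1, 0]]  ->  [[-5021, -9174], [3222, 5887]]
tr = -5021 + 5887 = 866

866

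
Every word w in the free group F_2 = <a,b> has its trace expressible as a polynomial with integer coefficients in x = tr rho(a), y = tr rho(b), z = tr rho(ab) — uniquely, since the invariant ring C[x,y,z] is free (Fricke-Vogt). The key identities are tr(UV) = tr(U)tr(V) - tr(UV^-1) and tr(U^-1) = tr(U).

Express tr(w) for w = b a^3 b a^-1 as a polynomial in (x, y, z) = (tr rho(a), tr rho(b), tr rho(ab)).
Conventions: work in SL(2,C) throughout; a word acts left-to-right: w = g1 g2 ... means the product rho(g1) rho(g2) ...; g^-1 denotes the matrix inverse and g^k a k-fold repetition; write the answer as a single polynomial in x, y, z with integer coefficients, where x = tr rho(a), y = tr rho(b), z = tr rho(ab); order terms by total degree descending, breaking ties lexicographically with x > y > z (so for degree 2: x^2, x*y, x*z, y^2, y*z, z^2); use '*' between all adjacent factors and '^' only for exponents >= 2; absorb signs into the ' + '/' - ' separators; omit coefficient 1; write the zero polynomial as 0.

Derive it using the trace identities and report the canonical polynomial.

x^3*y*z - x^4 - x^2*y^2 - x^2*z^2 + 4*x^2 + z^2 - 2

apply: trace(b^2 a) = trace(b) * trace(a b) - trace(a)  (reduce the b square) = y*z - x
trace(b^2) = trace(b) * trace(b) - trace(1)  (reduce the b square) = y^2 - 2
trace(a b^2 a) = trace(a) * trace(b^2 a) - trace(b^2)  (reduce the a square) = x*y*z - x^2 - y^2 + 2
trace(b a^3 b) = trace(a) * trace(a b^2 a) - trace(a b^2)  (reduce the a square) = x^2*y*z - x^3 - x*y^2 - y*z + 3*x
trace(b a b a) = trace(b a) * trace(b a) - trace(1)  (split on b) = z^2 - 2
trace(a b a b a) = trace(a) * trace(b a b a) - trace(b a b)  (reduce the a square) = x*z^2 - y*z - x
use: trace(b a^3 b a) = trace(a) * trace(a b a b a) - trace(a b a b)  (reduce the a square) = x^2*z^2 - x*y*z - x^2 - z^2 + 2
trace(b a^3 b a^-1) = trace(b a^3 b) * trace(a) - trace(b a^3 b a)  (eliminate a^-1) = x^3*y*z - x^4 - x^2*y^2 - x^2*z^2 + 4*x^2 + z^2 - 2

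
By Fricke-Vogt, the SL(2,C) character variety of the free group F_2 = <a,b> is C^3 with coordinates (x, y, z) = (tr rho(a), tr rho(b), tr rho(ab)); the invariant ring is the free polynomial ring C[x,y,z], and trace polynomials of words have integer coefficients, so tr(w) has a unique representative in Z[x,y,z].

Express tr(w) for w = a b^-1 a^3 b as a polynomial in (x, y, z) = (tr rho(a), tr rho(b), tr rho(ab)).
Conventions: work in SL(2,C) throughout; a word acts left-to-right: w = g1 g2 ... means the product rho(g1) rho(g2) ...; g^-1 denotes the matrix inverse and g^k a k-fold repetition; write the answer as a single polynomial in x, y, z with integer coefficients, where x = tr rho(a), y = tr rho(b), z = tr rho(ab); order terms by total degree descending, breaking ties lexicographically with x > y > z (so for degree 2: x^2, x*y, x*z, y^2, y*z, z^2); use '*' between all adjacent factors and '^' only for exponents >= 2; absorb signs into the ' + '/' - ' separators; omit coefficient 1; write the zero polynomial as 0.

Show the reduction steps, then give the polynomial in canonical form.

x^3*y*z - x^2*y^2 - x^2*z^2 - x*y*z + x^2 + y^2 + z^2 - 2

trace(a b a) = trace(a) * trace(b a) - trace(b)  (reduce the a square) = x*z - y
trace(a b a^2) = trace(a) * trace(a b a) - trace(a b)  (reduce the a square) = x^2*z - x*y - z
trace(a^3 b a) = trace(a) * trace(a b a^2) - trace(a b a)  (reduce the a square) = x^3*z - x^2*y - 2*x*z + y
trace(b a b a) = trace(b a) * trace(b a) - trace(1)  (split on b) = z^2 - 2
trace(b a b) = trace(b) * trace(a b) - trace(a)  (reduce the b square) = y*z - x
trace(a b a b a) = trace(a) * trace(b a b a) - trace(b a b)  (reduce the a square) = x*z^2 - y*z - x
trace(a^3 b a b) = trace(a) * trace(a b a b a) - trace(a b a b)  (reduce the a square) = x^2*z^2 - x*y*z - x^2 - z^2 + 2
trace(a b^-1 a^3 b) = trace(a^3 b a) * trace(b) - trace(a^3 b a b)  (eliminate b^-1) = x^3*y*z - x^2*y^2 - x^2*z^2 - x*y*z + x^2 + y^2 + z^2 - 2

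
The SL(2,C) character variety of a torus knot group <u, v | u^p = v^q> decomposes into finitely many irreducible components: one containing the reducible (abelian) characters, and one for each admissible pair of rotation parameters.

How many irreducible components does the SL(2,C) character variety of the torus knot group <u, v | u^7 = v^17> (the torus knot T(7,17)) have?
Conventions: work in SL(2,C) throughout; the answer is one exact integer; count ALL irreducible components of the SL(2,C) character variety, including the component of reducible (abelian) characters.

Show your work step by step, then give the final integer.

49

Gamma = < u, v | u^7 = v^17 > (torus knot T(7,17)); the central element u^7 = v^17 acts as +I or -I in any irreducible SL(2,C) representation.
On an irreducible component, tr(u) is locked at 2*cos(pi*alpha/7) for some alpha in 1..6, and tr(v) at 2*cos(pi*beta/17) for some beta in 1..16.
u^7 = (-1)^alpha I and v^17 = (-1)^beta I must agree, so alpha and beta have equal parity.
Counting: 3 odd alphas x 8 odd betas + 3 even alphas x 8 even betas = 24 + 24 = 48.
That is 48 components of irreducible characters, and with the reducible (abelian) component the total is 49.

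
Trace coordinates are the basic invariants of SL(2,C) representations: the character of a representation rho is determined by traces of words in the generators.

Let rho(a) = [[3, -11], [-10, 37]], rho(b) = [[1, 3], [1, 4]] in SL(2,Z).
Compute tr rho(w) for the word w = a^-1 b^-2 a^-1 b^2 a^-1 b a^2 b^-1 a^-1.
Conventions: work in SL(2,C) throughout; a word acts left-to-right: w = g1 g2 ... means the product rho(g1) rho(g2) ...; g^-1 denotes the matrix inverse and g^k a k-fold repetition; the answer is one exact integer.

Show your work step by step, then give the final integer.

rho(a^-1) = [[37, 11], [10, 3]]
... * rho(b^-1) = [[4, -3], [-1, 1]]  ->  [[137, -100], [37, -27]]
... * rho(b^-1) = [[4, -3], [-1, 1]]  ->  [[648, -511], [175, -138]]
... * rho(a^-1) = [[37, 11], [10, 3]]  ->  [[18866, 5595], [5095, 1511]]
... * rho(b) = [[1, 3], [1, 4]]  ->  [[24461, 78978], [6606, 21329]]
... * rho(b) = [[1, 3], [1, 4]]  ->  [[103439, 389295], [27935, 105134]]
... * rho(a^-1) = [[37, 11], [10, 3]]  ->  [[7720193, 2305714], [2084935, 622687]]
... * rho(b) = [[1, 3], [1, 4]]  ->  [[10025907, 32383435], [2707622, 8745553]]
... * rho(a) = [[3, -11], [-10, 37]]  ->  [[-293756629, 1087902118], [-79332664, 293801619]]
... * rho(a) = [[3, -11], [-10, 37]]  ->  [[-11760291067, 43483701285], [-3176014182, 11743319207]]
... * rho(b^-1) = [[4, -3], [-1, 1]]  ->  [[-90524865553, 78764574486], [-24447375935, 21271361753]]
... * rho(a^-1) = [[37, 11], [10, 3]]  ->  [[-2561774280601, -759479797625], [-691839292065, -205107050026]]
tr = -2561774280601 + -205107050026 = -2766881330627

-2766881330627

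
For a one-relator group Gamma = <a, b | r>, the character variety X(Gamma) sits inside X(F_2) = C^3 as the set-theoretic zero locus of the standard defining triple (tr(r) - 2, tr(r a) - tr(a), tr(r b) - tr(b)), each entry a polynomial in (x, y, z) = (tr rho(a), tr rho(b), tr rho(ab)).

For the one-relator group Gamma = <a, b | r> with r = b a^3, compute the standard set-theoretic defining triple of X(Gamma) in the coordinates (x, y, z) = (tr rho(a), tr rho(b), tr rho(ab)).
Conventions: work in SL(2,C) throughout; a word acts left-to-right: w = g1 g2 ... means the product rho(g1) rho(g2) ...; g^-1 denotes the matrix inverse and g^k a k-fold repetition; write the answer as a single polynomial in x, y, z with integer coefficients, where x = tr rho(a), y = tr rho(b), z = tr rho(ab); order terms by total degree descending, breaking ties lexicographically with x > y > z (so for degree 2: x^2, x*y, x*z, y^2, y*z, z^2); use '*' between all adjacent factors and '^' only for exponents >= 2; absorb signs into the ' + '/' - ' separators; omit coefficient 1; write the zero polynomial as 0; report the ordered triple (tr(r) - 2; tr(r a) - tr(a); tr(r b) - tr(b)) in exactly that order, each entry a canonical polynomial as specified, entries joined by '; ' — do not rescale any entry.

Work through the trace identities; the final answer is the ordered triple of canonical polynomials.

x^2*z - x*y - z - 2; x^3*z - x^2*y - 2*x*z - x + y; x^2*y*z - x^3 - x*y^2 - y*z + 3*x - y

next, tr(b a^2) = tr(a)*tr(b a) - tr(b) = x*z - y
tr(b a^3) = tr(a)*tr(b a^2) - tr(b a) = x^2*z - x*y - z
tr(b a^4) = tr(a)*tr(a^2 b a) - tr(a^2 b) = x^3*z - x^2*y - 2*x*z + y
tr(b^2 a) = tr(b)*tr(a b) - tr(a)   [square of b] = y*z - x
next, tr(b^2) = tr(b)*tr(b) - tr(1)   [square of b] = y^2 - 2
next, tr(b^2 a^2) = tr(a)*tr(b^2 a) - tr(b^2)   [square of a] = x*y*z - x^2 - y^2 + 2
and tr(b a^3 b) = tr(a)*tr(b^2 a^2) - tr(b^2 a)   [square of a] = x^2*y*z - x^3 - x*y^2 - y*z + 3*x
assemble the triple (tr(r) - 2; tr(r a) - x; tr(r b) - y)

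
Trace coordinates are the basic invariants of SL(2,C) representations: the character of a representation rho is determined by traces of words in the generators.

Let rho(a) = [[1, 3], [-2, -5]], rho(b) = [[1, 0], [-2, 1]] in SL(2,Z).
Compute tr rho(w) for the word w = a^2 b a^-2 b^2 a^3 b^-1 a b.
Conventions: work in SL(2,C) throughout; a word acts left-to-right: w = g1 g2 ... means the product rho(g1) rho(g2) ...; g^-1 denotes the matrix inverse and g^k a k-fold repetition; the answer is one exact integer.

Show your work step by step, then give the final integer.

397922

rho(a) = [[1, 3], [-2, -5]]
... * rho(a) = [[1, 3], [-2, -5]]  ->  [[-5, -12], [8, 19]]
... * rho(b) = [[1, 0], [-2, 1]]  ->  [[19, -12], [-30, 19]]
... * rho(a^-1) = [[-5, -3], [2, 1]]  ->  [[-119, -69], [188, 109]]
... * rho(a^-1) = [[-5, -3], [2, 1]]  ->  [[457, 288], [-722, -455]]
... * rho(b) = [[1, 0], [-2, 1]]  ->  [[-119, 288], [188, -455]]
... * rho(b) = [[1, 0], [-2, 1]]  ->  [[-695, 288], [1098, -455]]
... * rho(a) = [[1, 3], [-2, -5]]  ->  [[-1271, -3525], [2008, 5569]]
... * rho(a) = [[1, 3], [-2, -5]]  ->  [[5779, 13812], [-9130, -21821]]
... * rho(a) = [[1, 3], [-2, -5]]  ->  [[-21845, -51723], [34512, 81715]]
... * rho(b^-1) = [[1, 0], [2, 1]]  ->  [[-125291, -51723], [197942, 81715]]
... * rho(a) = [[1, 3], [-2, -5]]  ->  [[-21845, -117258], [34512, 185251]]
... * rho(b) = [[1, 0], [-2, 1]]  ->  [[212671, -117258], [-335990, 185251]]
tr = 212671 + 185251 = 397922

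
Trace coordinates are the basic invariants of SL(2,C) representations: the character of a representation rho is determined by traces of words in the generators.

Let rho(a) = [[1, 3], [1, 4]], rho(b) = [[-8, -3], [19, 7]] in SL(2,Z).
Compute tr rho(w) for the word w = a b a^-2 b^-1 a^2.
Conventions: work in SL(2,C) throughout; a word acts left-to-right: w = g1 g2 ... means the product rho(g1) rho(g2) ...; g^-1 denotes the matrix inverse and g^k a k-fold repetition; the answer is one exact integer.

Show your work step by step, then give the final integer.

rho(a) = [[1, 3], [1, 4]]
... * rho(b) = [[-8, -3], [19, 7]]  ->  [[49, 18], [68, 25]]
... * rho(a^-1) = [[4, -3], [-1, 1]]  ->  [[178, -129], [247, -179]]
... * rho(a^-1) = [[4, -3], [-1, 1]]  ->  [[841, -663], [1167, -920]]
... * rho(b^-1) = [[7, 3], [-19, -8]]  ->  [[18484, 7827], [25649, 10861]]
... * rho(a) = [[1, 3], [1, 4]]  ->  [[26311, 86760], [36510, 120391]]
... * rho(a) = [[1, 3], [1, 4]]  ->  [[113071, 425973], [156901, 591094]]
tr = 113071 + 591094 = 704165

704165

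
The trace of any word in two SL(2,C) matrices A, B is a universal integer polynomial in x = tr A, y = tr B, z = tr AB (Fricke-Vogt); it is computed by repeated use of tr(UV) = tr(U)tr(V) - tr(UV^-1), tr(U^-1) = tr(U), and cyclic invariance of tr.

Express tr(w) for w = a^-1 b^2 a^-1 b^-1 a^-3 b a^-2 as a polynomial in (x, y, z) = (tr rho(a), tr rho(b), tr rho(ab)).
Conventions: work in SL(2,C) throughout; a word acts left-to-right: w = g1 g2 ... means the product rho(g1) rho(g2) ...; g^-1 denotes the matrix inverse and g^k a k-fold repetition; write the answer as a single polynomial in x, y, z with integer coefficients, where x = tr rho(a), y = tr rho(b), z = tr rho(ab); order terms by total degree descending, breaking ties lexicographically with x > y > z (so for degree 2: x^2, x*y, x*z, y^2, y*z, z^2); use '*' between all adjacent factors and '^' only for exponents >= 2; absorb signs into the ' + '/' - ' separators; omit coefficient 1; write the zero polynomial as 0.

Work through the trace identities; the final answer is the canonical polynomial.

x^6*y^3*z - x^5*y^4 - 2*x^5*y^2*z^2 - x^6*y*z - 2*x^4*y^3*z + x^4*y*z^3 + 2*x^5*y^2 + x^5*z^2 + 3*x^3*y^4 + 5*x^3*y^2*z^2 + 2*x^4*y*z - 2*x^2*y*z^3 - 7*x^3*y^2 - 3*x^3*z^2 - 2*x*y^4 - 3*x*y^2*z^2 + x^2*y*z + y^3*z + y*z^3 + 6*x*y^2 + 2*x*z^2 - 3*y*z - x

trace(b^2) = trace(b) trace(b) - trace(1)  (reduce the b square) = y^2 - 2
trace(b^2 a) = trace(b) trace(a b) - trace(a)  (reduce the b square) = y*z - x
reduce: trace(a^-1 b^2) = trace(b^2) trace(a) - trace(b^2 a)  (eliminate a^-1) = x*y^2 - y*z - x
trace(a^-2 b^2) = trace(a^-1 b^2) trace(a) - trace(a^-1 b^2 a)  (eliminate a^-1) = x^2*y^2 - x*y*z - x^2 - y^2 + 2
reduce: trace(b^2 a^-3) = trace(a^-2 b^2) trace(a) - trace(a^-2 b^2 a)  (eliminate a^-1) = x^3*y^2 - x^2*y*z - x^3 - 2*x*y^2 + y*z + 3*x
reduce: trace(a^-3 b^2 a^-1) = trace(b^2 a^-3) trace(a) - trace(b^2 a^-2)  (eliminate a^-1) = x^4*y^2 - x^3*y*z - x^4 - 3*x^2*y^2 + 2*x*y*z + 4*x^2 + y^2 - 2
trace(b a b a) = trace(b a) trace(b a) - trace(1)  (split on b) = z^2 - 2
so trace(b a b a^-1) = trace(b a b) trace(a) - trace(b a b a)  (eliminate a^-1) = x*y*z - x^2 - z^2 + 2
trace(b a b a^-2) = trace(b a b a^-1) trace(a) - trace(b a b)  (eliminate a^-1) = x^2*y*z - x^3 - x*z^2 - y*z + 3*x
trace(a b a^-3 b) = trace(b a b a^-2) trace(a) - trace(b a b a^-1)  (eliminate a^-1) = x^3*y*z - x^4 - x^2*z^2 - 2*x*y*z + 4*x^2 + z^2 - 2
reduce: trace(a^2 b^2) = trace(a) trace(b^2 a) - trace(b^2)  (reduce the a square) = x*y*z - x^2 - y^2 + 2
trace(a^2 b) = trace(a) trace(b a) - trace(b)  (reduce the a square) = x*z - y
reduce: trace(b^2 a^2 b) = trace(b) trace(a^2 b^2) - trace(a^2 b)  (reduce the b square) = x*y^2*z - x^2*y - y^3 - x*z + 3*y
trace(b a b^2 a) = trace(b) trace(a b a b) - trace(a b a)  (reduce the b square) = y*z^2 - x*z - y
trace(b a b^2) = trace(b) trace(b a b) - trace(b a)  (reduce the b square) = y^2*z - x*y - z
trace(b^2 a^2 b a) = trace(a) trace(b a b^2 a) - trace(b a b^2)  (reduce the a square) = x*y*z^2 - x^2*z - y^2*z + z
so trace(a b a^-1 b^2 a) = trace(b^2 a^2 b) trace(a) - trace(b^2 a^2 b a)  (eliminate a^-1) = x^2*y^2*z - x^3*y - x*y^3 - x*y*z^2 + y^2*z + 3*x*y - z
reduce: trace(b^2 a b a b) = trace(b) trace(a b a b^2) - trace(a b a b)  (reduce the b square) = y^2*z^2 - x*y*z - y^2 - z^2 + 2
so trace(a b a b a b) = trace(a b) trace(a b a b) - trace(a^-1 b^-1)  (split on a) = z^3 - 3*z
so trace(a b a b a) = trace(a) trace(b a b a) - trace(b a b)  (reduce the a square) = x*z^2 - y*z - x
trace(b^2 a b a b a) = trace(b) trace(a b a b a b) - trace(a b a b a)  (reduce the b square) = y*z^3 - x*z^2 - 2*y*z + x
trace(a b a^-1 b^2 a b) = trace(b^2 a b a b) trace(a) - trace(b^2 a b a b a)  (eliminate a^-1) = x*y^2*z^2 - x^2*y*z - y*z^3 - x*y^2 + 2*y*z + x
so trace(b^2 a b^-1 a b a^-1) = trace(a b a^-1 b^2 a) trace(b) - trace(a b a^-1 b^2 a b)  (eliminate b^-1) = x^2*y^3*z - x^3*y^2 - x*y^4 - 2*x*y^2*z^2 + x^2*y*z + y^3*z + y*z^3 + 4*x*y^2 - 3*y*z - x
reduce: trace(b^2 a b^-1 a b) = trace(a b^3 a) trace(b) - trace(a b^3 a b)  (eliminate b^-1) = x*y^3*z - x^2*y^2 - y^4 - y^2*z^2 + 4*y^2 + z^2 - 2
reduce: trace(b^2 a b^-1 a b a^-2) = trace(b^2 a b^-1 a b a^-1) trace(a) - trace(b^2 a b^-1 a b)  (eliminate a^-1) = x^3*y^3*z - x^4*y^2 - x^2*y^4 - 2*x^2*y^2*z^2 + x^3*y*z + x*y*z^3 + 5*x^2*y^2 + y^4 + y^2*z^2 - 3*x*y*z - x^2 - 4*y^2 - z^2 + 2
trace(b^-1 a b a^-3 b^2 a) = trace(b^2 a b^-1 a b a^-2) trace(a) - trace(b^2 a b^-1 a b a^-1)  (eliminate a^-1) = x^4*y^3*z - x^5*y^2 - x^3*y^4 - 2*x^3*y^2*z^2 + x^4*y*z - x^2*y^3*z + x^2*y*z^3 + 6*x^3*y^2 + 2*x*y^4 + 3*x*y^2*z^2 - 4*x^2*y*z - y^3*z - y*z^3 - x^3 - 8*x*y^2 - x*z^2 + 3*y*z + 3*x
trace(b a^-3 b^2 a^-1 b^-1 a) = trace(b^-1 a b a^-3 b^2) trace(a) - trace(b^-1 a b a^-3 b^2 a)  (eliminate a^-1) = -x^4*y^3*z + x^5*y^2 + x^3*y^4 + 2*x^3*y^2*z^2 + x^2*y^3*z - x^2*y*z^3 - x^5 - 6*x^3*y^2 - x^3*z^2 - 2*x*y^4 - 3*x*y^2*z^2 + 2*x^2*y*z + y^3*z + y*z^3 + 5*x^3 + 8*x*y^2 + 2*x*z^2 - 3*y*z - 5*x
reduce: trace(b a^-3 b^2 a^-1 b^-1 a^-1) = trace(b a^-3 b^2 a^-1 b^-1) trace(a) - trace(b a^-3 b^2 a^-1 b^-1 a)  (eliminate a^-1) = x^4*y^3*z - x^3*y^4 - 2*x^3*y^2*z^2 - x^4*y*z - x^2*y^3*z + x^2*y*z^3 + 3*x^3*y^2 + x^3*z^2 + 2*x*y^4 + 3*x*y^2*z^2 - y^3*z - y*z^3 - x^3 - 7*x*y^2 - 2*x*z^2 + 3*y*z + 3*x
reduce: trace(a^-1 b a^-3 b^2 a^-1 b^-1 a^-1) = trace(b a^-3 b^2 a^-1 b^-1 a^-1) trace(a) - trace(b a^-3 b^2 a^-1 b^-1)  (eliminate a^-1) = x^5*y^3*z - x^4*y^4 - 2*x^4*y^2*z^2 - x^5*y*z - x^3*y^3*z + x^3*y*z^3 + 2*x^4*y^2 + x^4*z^2 + 2*x^2*y^4 + 3*x^2*y^2*z^2 + x^3*y*z - x*y^3*z - x*y*z^3 - 4*x^2*y^2 - 2*x^2*z^2 + x*y*z - x^2 - y^2 + 2
reduce: trace(a^-1 b^2 a^-1 b^-1 a^-3 b a^-2) = trace(a^-1 b a^-3 b^2 a^-1 b^-1 a^-1) trace(a) - trace(a^-1 b a^-3 b^2 a^-1 b^-1)  (eliminate a^-1) = x^6*y^3*z - x^5*y^4 - 2*x^5*y^2*z^2 - x^6*y*z - 2*x^4*y^3*z + x^4*y*z^3 + 2*x^5*y^2 + x^5*z^2 + 3*x^3*y^4 + 5*x^3*y^2*z^2 + 2*x^4*y*z - 2*x^2*y*z^3 - 7*x^3*y^2 - 3*x^3*z^2 - 2*x*y^4 - 3*x*y^2*z^2 + x^2*y*z + y^3*z + y*z^3 + 6*x*y^2 + 2*x*z^2 - 3*y*z - x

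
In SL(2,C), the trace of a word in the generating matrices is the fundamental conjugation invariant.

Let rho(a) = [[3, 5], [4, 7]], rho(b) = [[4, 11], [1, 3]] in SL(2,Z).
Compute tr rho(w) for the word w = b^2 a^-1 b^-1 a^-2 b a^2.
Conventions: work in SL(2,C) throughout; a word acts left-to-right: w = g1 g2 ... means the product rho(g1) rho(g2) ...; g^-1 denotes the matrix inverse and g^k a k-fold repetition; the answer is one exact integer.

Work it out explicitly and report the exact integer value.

rho(b) = [[4, 11], [1, 3]]
... * rho(b) = [[4, 11], [1, 3]]  ->  [[27, 77], [7, 20]]
... * rho(a^-1) = [[7, -5], [-4, 3]]  ->  [[-119, 96], [-31, 25]]
... * rho(b^-1) = [[3, -11], [-1, 4]]  ->  [[-453, 1693], [-118, 441]]
... * rho(a^-1) = [[7, -5], [-4, 3]]  ->  [[-9943, 7344], [-2590, 1913]]
... * rho(a^-1) = [[7, -5], [-4, 3]]  ->  [[-98977, 71747], [-25782, 18689]]
... * rho(b) = [[4, 11], [1, 3]]  ->  [[-324161, -873506], [-84439, -227535]]
... * rho(a) = [[3, 5], [4, 7]]  ->  [[-4466507, -7735347], [-1163457, -2014940]]
... * rho(a) = [[3, 5], [4, 7]]  ->  [[-44340909, -76479964], [-11550131, -19921865]]
tr = -44340909 + -19921865 = -64262774

-64262774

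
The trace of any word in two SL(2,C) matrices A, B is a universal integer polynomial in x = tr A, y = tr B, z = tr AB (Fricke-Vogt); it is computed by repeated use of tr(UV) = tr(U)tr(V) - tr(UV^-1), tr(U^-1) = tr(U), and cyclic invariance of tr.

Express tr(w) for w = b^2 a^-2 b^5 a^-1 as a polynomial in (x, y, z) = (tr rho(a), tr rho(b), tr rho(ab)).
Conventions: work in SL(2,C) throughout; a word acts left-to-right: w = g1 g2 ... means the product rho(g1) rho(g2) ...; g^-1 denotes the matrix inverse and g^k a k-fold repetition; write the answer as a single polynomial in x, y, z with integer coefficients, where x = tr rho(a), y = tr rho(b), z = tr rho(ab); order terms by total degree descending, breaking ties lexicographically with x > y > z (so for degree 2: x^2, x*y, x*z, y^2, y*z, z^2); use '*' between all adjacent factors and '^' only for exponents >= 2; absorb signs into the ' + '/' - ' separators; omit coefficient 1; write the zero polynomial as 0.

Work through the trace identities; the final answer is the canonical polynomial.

x^3*y^7 - 2*x^2*y^6*z - 5*x^3*y^5 - x*y^7 + x*y^5*z^2 + 8*x^2*y^4*z + y^6*z + 7*x^3*y^3 + 6*x*y^5 - 3*x*y^3*z^2 - 7*x^2*y^2*z - 5*y^4*z - 3*x^3*y - 11*x*y^3 + x*y*z^2 + x^2*z + 6*y^2*z + 7*x*y - z

trace(b^2) = trace(b) * trace(b) - trace(1) = y^2 - 2
trace(b^3) = trace(b) * trace(b^2) - trace(b) = y^3 - 3*y
trace(b^4) = trace(b) * trace(b^3) - trace(b^2) = y^4 - 4*y^2 + 2
trace(b^5) = trace(b) * trace(b^4) - trace(b^3) = y^5 - 5*y^3 + 5*y
trace(b^6) = trace(b) * trace(b^5) - trace(b^4) = y^6 - 6*y^4 + 9*y^2 - 2
trace(b^7) = trace(b) * trace(b^6) - trace(b^5) = y^7 - 7*y^5 + 14*y^3 - 7*y
trace(a b^2) = trace(b) * trace(a b) - trace(a) = y*z - x
trace(a b^3) = trace(b) * trace(a b^2) - trace(a b) = y^2*z - x*y - z
trace(b^2 a b^2) = trace(b) * trace(a b^3) - trace(a b^2) = y^3*z - x*y^2 - 2*y*z + x
trace(b^2 a b^3) = trace(b) * trace(b^2 a b^2) - trace(b^2 a b) = y^4*z - x*y^3 - 3*y^2*z + 2*x*y + z
trace(b^4 a b^2) = trace(b) * trace(b^2 a b^3) - trace(b^2 a b^2) = y^5*z - x*y^4 - 4*y^3*z + 3*x*y^2 + 3*y*z - x
trace(b^7 a) = trace(b) * trace(b^4 a b^2) - trace(b^4 a b) = y^6*z - x*y^5 - 5*y^4*z + 4*x*y^3 + 6*y^2*z - 3*x*y - z
trace(b^2 a^-1 b^5) = trace(b^7) * trace(a) - trace(b^7 a) = x*y^7 - y^6*z - 6*x*y^5 + 5*y^4*z + 10*x*y^3 - 6*y^2*z - 4*x*y + z
trace(a b a b) = trace(b a) * trace(b a) - trace(1) = z^2 - 2
trace(a b a) = trace(a) * trace(b a) - trace(b) = x*z - y
trace(a b a b^2) = trace(b) * trace(a b a b) - trace(a b a) = y*z^2 - x*z - y
trace(a b a b^3) = trace(b) * trace(a b a b^2) - trace(a b a b) = y^2*z^2 - x*y*z - y^2 - z^2 + 2
trace(a b^4 a b) = trace(b) * trace(a b a b^3) - trace(a b a b^2) = y^3*z^2 - x*y^2*z - y^3 - 2*y*z^2 + x*z + 3*y
trace(a^2) = trace(a) * trace(a) - trace(1) = x^2 - 2
trace(a^2 b^2) = trace(b) * trace(a^2 b) - trace(a^2) = x*y*z - x^2 - y^2 + 2
trace(b^2 a^2 b) = trace(b) * trace(a^2 b^2) - trace(a^2 b) = x*y^2*z - x^2*y - y^3 - x*z + 3*y
trace(a b^4 a) = trace(b) * trace(b^2 a^2 b) - trace(b^2 a^2) = x*y^3*z - x^2*y^2 - y^4 - 2*x*y*z + x^2 + 4*y^2 - 2
trace(a b^2 a b^4) = trace(b) * trace(a b^4 a b) - trace(a b^4 a) = y^4*z^2 - 2*x*y^3*z + x^2*y^2 - 2*y^2*z^2 + 3*x*y*z - x^2 - y^2 + 2
trace(a b^2 a b^2) = trace(b) * trace(a b^2 a b) - trace(a b^2 a) = y^2*z^2 - 2*x*y*z + x^2 - 2
trace(a b^2 a b^3) = trace(b) * trace(a b^2 a b^2) - trace(a b^2 a b) = y^3*z^2 - 2*x*y^2*z + x^2*y - y*z^2 + x*z - y
trace(b^5 a b^2 a) = trace(b) * trace(a b^2 a b^4) - trace(a b^2 a b^3) = y^5*z^2 - 2*x*y^4*z + x^2*y^3 - 3*y^3*z^2 + 5*x*y^2*z - 2*x^2*y - y^3 + y*z^2 - x*z + 3*y
trace(b^2 a^-1 b^5 a) = trace(b^5 a b^2) * trace(a) - trace(b^5 a b^2 a) = x*y^6*z - x^2*y^5 - y^5*z^2 - 3*x*y^4*z + 3*x^2*y^3 + 3*y^3*z^2 + x*y^2*z - x^2*y + y^3 - y*z^2 - 3*y
trace(a^-1 b^5 a^-1 b^2) = trace(b^2 a^-1 b^5) * trace(a) - trace(b^2 a^-1 b^5 a) = x^2*y^7 - 2*x*y^6*z - 5*x^2*y^5 + y^5*z^2 + 8*x*y^4*z + 7*x^2*y^3 - 3*y^3*z^2 - 7*x*y^2*z - 3*x^2*y - y^3 + y*z^2 + x*z + 3*y
trace(b^2 a^-2 b^5 a^-1) = trace(a^-1 b^5 a^-1 b^2) * trace(a) - trace(a^-1 b^5 a^-1 b^2 a) = x^3*y^7 - 2*x^2*y^6*z - 5*x^3*y^5 - x*y^7 + x*y^5*z^2 + 8*x^2*y^4*z + y^6*z + 7*x^3*y^3 + 6*x*y^5 - 3*x*y^3*z^2 - 7*x^2*y^2*z - 5*y^4*z - 3*x^3*y - 11*x*y^3 + x*y*z^2 + x^2*z + 6*y^2*z + 7*x*y - z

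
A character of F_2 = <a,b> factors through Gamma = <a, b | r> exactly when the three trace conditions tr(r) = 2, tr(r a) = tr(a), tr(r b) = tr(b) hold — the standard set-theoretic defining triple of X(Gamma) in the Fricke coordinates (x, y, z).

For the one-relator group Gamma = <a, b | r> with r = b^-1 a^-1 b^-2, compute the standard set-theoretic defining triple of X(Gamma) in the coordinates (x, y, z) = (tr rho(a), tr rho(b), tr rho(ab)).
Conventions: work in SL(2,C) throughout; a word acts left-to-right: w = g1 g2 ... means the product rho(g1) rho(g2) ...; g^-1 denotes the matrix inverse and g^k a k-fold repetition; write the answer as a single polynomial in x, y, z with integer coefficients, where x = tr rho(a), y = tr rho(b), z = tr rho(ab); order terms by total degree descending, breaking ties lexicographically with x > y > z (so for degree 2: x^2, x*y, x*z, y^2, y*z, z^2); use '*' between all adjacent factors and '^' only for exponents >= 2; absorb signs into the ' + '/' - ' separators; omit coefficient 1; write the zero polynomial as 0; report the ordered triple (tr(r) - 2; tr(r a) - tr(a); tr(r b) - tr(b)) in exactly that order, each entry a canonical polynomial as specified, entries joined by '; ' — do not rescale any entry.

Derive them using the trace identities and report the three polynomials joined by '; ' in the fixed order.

y^2*z - x*y - z - 2; x*y^2*z - x^2*y - y*z^2 - x + y; y*z - x - y

trace(b^-1) = trace(b) = y
trace(b^-2) = trace(b^-1) * trace(b) - trace(1)   [inverse elimination on b] = y^2 - 2
apply: trace(a b^-1) = trace(a) * trace(b) - trace(a b)   [inverse elimination on b] = x*y - z
apply: trace(b^-2 a) = trace(a b^-1) * trace(b) - trace(a)   [inverse elimination on b] = x*y^2 - y*z - x
trace(b^-1 a^-1 b^-1) = trace(b^-2) * trace(a) - trace(b^-2 a)   [inverse elimination on a] = y*z - x
use: trace(b^-1 a^-1 b^-2) = trace(b^-1 a^-1 b^-1) * trace(b) - trace(b^-1 a^-1)   [inverse elimination on b] = y^2*z - x*y - z
apply: trace(a^2) = trace(a) * trace(a) - trace(1)   [square of a] = x^2 - 2
trace(a^2 b) = trace(a) * trace(b a) - trace(b)   [square of a] = x*z - y
trace(a b^-1 a) = trace(a^2) * trace(b) - trace(a^2 b)   [inverse elimination on b] = x^2*y - x*z - y
trace(a b a b) = trace(a b) * trace(a b) - trace(1)   [split at a repeated a] = z^2 - 2
apply: trace(a b^-1 a b) = trace(a b a) * trace(b) - trace(a b a b)   [inverse elimination on b] = x*y*z - y^2 - z^2 + 2
apply: trace(b^-1 a b^-1 a) = trace(a b^-1 a) * trace(b) - trace(a b^-1 a b)   [inverse elimination on b] = x^2*y^2 - 2*x*y*z + z^2 - 2
use: trace(b^-1 a b^-1 a^-1) = trace(b^-1 a b^-1) * trace(a) - trace(b^-1 a b^-1 a)   [inverse elimination on a] = x*y*z - x^2 - z^2 + 2
trace(b^-1 a^-1 b^-2 a) = trace(b^-1 a b^-1 a^-1) * trace(b) - trace(b^-1 a b^-1 a^-1 b)   [inverse elimination on b] = x*y^2*z - x^2*y - y*z^2 + y
assemble the triple (trace(r) - 2; trace(r a) - x; trace(r b) - y)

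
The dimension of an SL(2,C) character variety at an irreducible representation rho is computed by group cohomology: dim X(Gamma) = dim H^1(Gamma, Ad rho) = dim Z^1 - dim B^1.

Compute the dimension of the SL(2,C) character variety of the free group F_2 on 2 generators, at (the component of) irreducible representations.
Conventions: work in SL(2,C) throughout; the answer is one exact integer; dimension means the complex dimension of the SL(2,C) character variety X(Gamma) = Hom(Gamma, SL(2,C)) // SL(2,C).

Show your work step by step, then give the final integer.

Gamma = F_2 has 2 generators and no relators.
A cocycle picks one sl_2 vector per generator freely, giving dim Z^1 = 3*2 = 6.
Irreducibility makes the coboundary map sl_2 -> Z^1 injective (trivial centralizer), so dim B^1 = 3.
Therefore dim X = 6 - 3 = 3.

3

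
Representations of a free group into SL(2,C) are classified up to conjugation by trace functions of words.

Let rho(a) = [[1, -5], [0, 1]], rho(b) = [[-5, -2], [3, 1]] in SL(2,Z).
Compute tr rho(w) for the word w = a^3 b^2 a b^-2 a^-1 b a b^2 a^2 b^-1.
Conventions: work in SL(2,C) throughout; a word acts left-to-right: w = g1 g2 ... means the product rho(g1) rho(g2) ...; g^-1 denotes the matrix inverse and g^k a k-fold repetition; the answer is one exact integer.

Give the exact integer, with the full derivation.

-354502201

rho(a) = [[1, -5], [0, 1]]
... * rho(a) = [[1, -5], [0, 1]]  ->  [[1, -10], [0, 1]]
... * rho(a) = [[1, -5], [0, 1]]  ->  [[1, -15], [0, 1]]
... * rho(b) = [[-5, -2], [3, 1]]  ->  [[-50, -17], [3, 1]]
... * rho(b) = [[-5, -2], [3, 1]]  ->  [[199, 83], [-12, -5]]
... * rho(a) = [[1, -5], [0, 1]]  ->  [[199, -912], [-12, 55]]
... * rho(b^-1) = [[1, 2], [-3, -5]]  ->  [[2935, 4958], [-177, -299]]
... * rho(b^-1) = [[1, 2], [-3, -5]]  ->  [[-11939, -18920], [720, 1141]]
... * rho(a^-1) = [[1, 5], [0, 1]]  ->  [[-11939, -78615], [720, 4741]]
... * rho(b) = [[-5, -2], [3, 1]]  ->  [[-176150, -54737], [10623, 3301]]
... * rho(a) = [[1, -5], [0, 1]]  ->  [[-176150, 826013], [10623, -49814]]
... * rho(b) = [[-5, -2], [3, 1]]  ->  [[3358789, 1178313], [-202557, -71060]]
... * rho(b) = [[-5, -2], [3, 1]]  ->  [[-13259006, -5539265], [799605, 334054]]
... * rho(a) = [[1, -5], [0, 1]]  ->  [[-13259006, 60755765], [799605, -3663971]]
... * rho(a) = [[1, -5], [0, 1]]  ->  [[-13259006, 127050795], [799605, -7661996]]
... * rho(b^-1) = [[1, 2], [-3, -5]]  ->  [[-394411391, -661771987], [23785593, 39909190]]
tr = -394411391 + 39909190 = -354502201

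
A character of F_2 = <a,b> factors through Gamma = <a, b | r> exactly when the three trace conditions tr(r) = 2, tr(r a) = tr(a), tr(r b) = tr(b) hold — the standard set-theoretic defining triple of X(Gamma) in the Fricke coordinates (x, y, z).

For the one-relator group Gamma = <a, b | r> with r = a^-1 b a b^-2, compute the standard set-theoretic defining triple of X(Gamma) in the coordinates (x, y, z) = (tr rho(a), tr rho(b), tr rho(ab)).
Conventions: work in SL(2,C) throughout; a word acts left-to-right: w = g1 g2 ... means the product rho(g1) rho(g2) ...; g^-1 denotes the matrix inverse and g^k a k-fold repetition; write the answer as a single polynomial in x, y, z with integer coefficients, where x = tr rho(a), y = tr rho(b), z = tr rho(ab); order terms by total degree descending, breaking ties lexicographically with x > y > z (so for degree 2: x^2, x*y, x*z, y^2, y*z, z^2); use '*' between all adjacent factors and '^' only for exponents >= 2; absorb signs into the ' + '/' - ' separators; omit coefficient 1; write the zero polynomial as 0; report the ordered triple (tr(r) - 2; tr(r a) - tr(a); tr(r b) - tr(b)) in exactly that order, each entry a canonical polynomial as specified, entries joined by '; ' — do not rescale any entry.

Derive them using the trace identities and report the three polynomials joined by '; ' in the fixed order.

trace(a b^-1) = trace(a)*trace(b) - trace(a b)   [inverse elimination on b] = x*y - z
trace(a b a) = trace(a)*trace(b a) - trace(b)   [square of a] = x*z - y
trace(a b a b) = trace(b a)*trace(b a) - trace(1)   [split at a repeated b] = z^2 - 2
reduce: trace(a b a b^-1) = trace(a b a)*trace(b) - trace(a b a b)   [inverse elimination on b] = x*y*z - y^2 - z^2 + 2
trace(b a b^-2 a) = trace(a b a b^-1)*trace(b) - trace(a b a)   [inverse elimination on b] = x*y^2*z - y^3 - y*z^2 - x*z + 3*y
trace(a^-1 b a b^-2) = trace(b a b^-2)*trace(a) - trace(b a b^-2 a)   [inverse elimination on a] = -x*y^2*z + x^2*y + y^3 + y*z^2 - 3*y
so trace(b a b) = trace(b)*trace(a b) - trace(a) = y*z - x
so trace(a^-1 b a b) = trace(b a b)*trace(a) - trace(b a b a) = x*y*z - x^2 - z^2 + 2
trace(a^-1 b a b^-1) = trace(a^-1 b a)*trace(b) - trace(a^-1 b a b) = -x*y*z + x^2 + y^2 + z^2 - 2
assemble the triple (trace(r) - 2; trace(r a) - x; trace(r b) - y)

-x*y^2*z + x^2*y + y^3 + y*z^2 - 3*y - 2; x*y - x - z; -x*y*z + x^2 + y^2 + z^2 - y - 2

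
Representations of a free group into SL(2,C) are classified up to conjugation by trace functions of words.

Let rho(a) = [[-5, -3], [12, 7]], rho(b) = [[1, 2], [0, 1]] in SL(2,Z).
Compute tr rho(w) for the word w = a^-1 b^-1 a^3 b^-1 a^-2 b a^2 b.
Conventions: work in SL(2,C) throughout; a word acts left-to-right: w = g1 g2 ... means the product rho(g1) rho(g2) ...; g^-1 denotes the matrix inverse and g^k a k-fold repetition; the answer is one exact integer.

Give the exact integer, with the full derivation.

4040642

rho(a^-1) = [[7, 3], [-12, -5]]
... * rho(b^-1) = [[1, -2], [0, 1]]  ->  [[7, -11], [-12, 19]]
... * rho(a) = [[-5, -3], [12, 7]]  ->  [[-167, -98], [288, 169]]
... * rho(a) = [[-5, -3], [12, 7]]  ->  [[-341, -185], [588, 319]]
... * rho(a) = [[-5, -3], [12, 7]]  ->  [[-515, -272], [888, 469]]
... * rho(b^-1) = [[1, -2], [0, 1]]  ->  [[-515, 758], [888, -1307]]
... * rho(a^-1) = [[7, 3], [-12, -5]]  ->  [[-12701, -5335], [21900, 9199]]
... * rho(a^-1) = [[7, 3], [-12, -5]]  ->  [[-24887, -11428], [42912, 19705]]
... * rho(b) = [[1, 2], [0, 1]]  ->  [[-24887, -61202], [42912, 105529]]
... * rho(a) = [[-5, -3], [12, 7]]  ->  [[-609989, -353753], [1051788, 609967]]
... * rho(a) = [[-5, -3], [12, 7]]  ->  [[-1195091, -646304], [2060664, 1114405]]
... * rho(b) = [[1, 2], [0, 1]]  ->  [[-1195091, -3036486], [2060664, 5235733]]
tr = -1195091 + 5235733 = 4040642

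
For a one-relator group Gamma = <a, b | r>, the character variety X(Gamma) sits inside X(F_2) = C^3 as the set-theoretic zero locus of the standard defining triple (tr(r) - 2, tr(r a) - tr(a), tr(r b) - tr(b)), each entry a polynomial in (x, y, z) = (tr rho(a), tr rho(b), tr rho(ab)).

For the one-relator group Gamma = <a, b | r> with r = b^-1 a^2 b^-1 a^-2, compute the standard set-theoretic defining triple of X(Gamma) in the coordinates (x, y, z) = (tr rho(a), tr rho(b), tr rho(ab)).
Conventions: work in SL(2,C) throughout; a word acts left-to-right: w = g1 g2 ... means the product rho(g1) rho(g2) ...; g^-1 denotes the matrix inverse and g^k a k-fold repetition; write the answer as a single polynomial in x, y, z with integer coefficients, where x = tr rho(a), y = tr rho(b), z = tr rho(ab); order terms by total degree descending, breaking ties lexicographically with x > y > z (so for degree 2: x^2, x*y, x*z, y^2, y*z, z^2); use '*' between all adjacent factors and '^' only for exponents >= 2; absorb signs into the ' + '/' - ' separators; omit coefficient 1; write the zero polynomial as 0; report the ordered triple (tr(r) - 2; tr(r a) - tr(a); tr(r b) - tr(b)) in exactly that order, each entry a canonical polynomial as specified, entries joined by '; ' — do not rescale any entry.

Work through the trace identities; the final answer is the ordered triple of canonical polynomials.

x^3*y*z - x^4 - x^2*y^2 - x^2*z^2 + 4*x^2 + y^2 - 4; x^2*y*z - x^3 - x*z^2 - y*z + 2*x; 0

so trace(b^-1) = trace(b) = y
reduce: trace(b^2 a) = trace(b) trace(a b) - trace(a)   [square of b] = y*z - x
reduce: trace(b^2) = trace(b) trace(b) - trace(1)   [square of b] = y^2 - 2
trace(b a^2 b) = trace(a) trace(b^2 a) - trace(b^2)   [square of a] = x*y*z - x^2 - y^2 + 2
trace(b a b a) = trace(b a) trace(b a) - trace(1)   [split at a repeated b] = z^2 - 2
trace(b a^2 b a) = trace(a) trace(b a b a) - trace(b a b)   [square of a] = x*z^2 - y*z - x
reduce: trace(a^-1 b a^2 b) = trace(b a^2 b) trace(a) - trace(b a^2 b a)   [inverse elimination on a] = x^2*y*z - x^3 - x*y^2 - x*z^2 + y*z + 3*x
reduce: trace(a^2 b a^-2 b) = trace(a^-1 b a^2 b) trace(a) - trace(a^-1 b a^2 b a)   [inverse elimination on a] = x^3*y*z - x^4 - x^2*y^2 - x^2*z^2 + 4*x^2 + y^2 - 2
trace(a^-2 b^-1 a^2 b) = trace(a^2 b a^-2) trace(b) - trace(a^2 b a^-2 b)   [inverse elimination on b] = -x^3*y*z + x^4 + x^2*y^2 + x^2*z^2 - 4*x^2 + 2
trace(b^-1 a^2 b^-1 a^-2) = trace(a^-2 b^-1 a^2) trace(b) - trace(a^-2 b^-1 a^2 b)   [inverse elimination on b] = x^3*y*z - x^4 - x^2*y^2 - x^2*z^2 + 4*x^2 + y^2 - 2
reduce: trace(a^2) = trace(a) trace(a) - trace(1)  (reduce the a square) = x^2 - 2
trace(a^2 b) = trace(a) trace(b a) - trace(b)  (reduce the a square) = x*z - y
reduce: trace(b^-1 a^2) = trace(a^2) trace(b) - trace(a^2 b)  (eliminate b^-1) = x^2*y - x*z - y
trace(b^-1 a^2 b^-1) = trace(b^-1 a^2) trace(b) - trace(b^-1 a^2 b)  (eliminate b^-1) = x^2*y^2 - x*y*z - x^2 - y^2 + 2
so trace(a^3) = trace(a) trace(a^2) - trace(a)  (reduce the a square) = x^3 - 3*x
trace(a^3 b) = trace(a) trace(a b a) - trace(a b)  (reduce the a square) = x^2*z - x*y - z
reduce: trace(a^2 b^-1 a) = trace(a^3) trace(b) - trace(a^3 b)  (eliminate b^-1) = x^3*y - x^2*z - 2*x*y + z
reduce: trace(a^2 b^-1 a b) = trace(a b a^2) trace(b) - trace(a b a^2 b)  (eliminate b^-1) = x^2*y*z - x*y^2 - x*z^2 + x
trace(b^-1 a^2 b^-1 a) = trace(a^2 b^-1 a) trace(b) - trace(a^2 b^-1 a b)  (eliminate b^-1) = x^3*y^2 - 2*x^2*y*z - x*y^2 + x*z^2 + y*z - x
reduce: trace(b^-1 a^2 b^-1 a^-1) = trace(b^-1 a^2 b^-1) trace(a) - trace(b^-1 a^2 b^-1 a)  (eliminate a^-1) = x^2*y*z - x^3 - x*z^2 - y*z + 3*x
assemble the triple (trace(r) - 2; trace(r a) - x; trace(r b) - y)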